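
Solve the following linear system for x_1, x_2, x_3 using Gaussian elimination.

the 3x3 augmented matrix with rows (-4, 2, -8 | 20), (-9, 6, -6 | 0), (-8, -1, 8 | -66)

(4, 2, -4)

Forward elimination on [A|b]:
R2 <- R2 - (9/4)*R1:  [   0  3/2   12  -45 ]
R3 <- R3 - (2)*R1:  [    0    -5    24  -106 ]
R3 <- R3 - (-10/3)*R2:  [    0     0    64  -256 ]
Row echelon form:
[ -4    2  -8  |    20 ]
[  0  3/2  12  |   -45 ]
[  0    0  64  |  -256 ]
Back-substitution:
x_3 = (-256) / 64 = -4
x_2 = (-45 - (12)*(-4)) / (3/2) = 2
x_1 = (20 - (2)*(2) - (-8)*(-4)) / -4 = 4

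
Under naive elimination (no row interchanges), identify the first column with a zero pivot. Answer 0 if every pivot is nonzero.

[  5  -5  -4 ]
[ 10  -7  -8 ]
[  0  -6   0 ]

Naive forward elimination:
R2 <- R2 - (2)*R1:  [ 0  3  0 ]
R3 <- R3 - (-2)*R2:  [ 0  0  0 ]
Matrix at this point:
[ 5  -5  -4 ]
[ 0   3   0 ]
[ 0   0   0 ]
Pivot entry (3,3) in the last row is zero and there are no rows below to swap with -> zero pivot in column 3 (A is singular).

first zero-pivot column = 3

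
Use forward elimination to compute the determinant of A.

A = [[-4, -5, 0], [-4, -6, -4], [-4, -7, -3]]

det(A) = 20

Forward elimination:
R2 <- R2 - (1)*R1:  [  0  -1  -4 ]
R3 <- R3 - (1)*R1:  [  0  -2  -3 ]
R3 <- R3 - (2)*R2:  [ 0  0  5 ]
Upper-triangular form:
[ -4  -5   0 ]
[  0  -1  -4 ]
[  0   0   5 ]
det(A) = (-1)^0 * (-4) * (-1) * (5) = 20  (0 row swaps -> sign +1)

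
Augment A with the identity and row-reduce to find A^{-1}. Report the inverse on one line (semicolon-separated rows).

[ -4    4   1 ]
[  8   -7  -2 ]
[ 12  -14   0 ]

Gauss-Jordan on [A | I]:
R1 <- (1/-4)*R1:  [    1    -1  -1/4  |  -1/4     0     0 ]
R2 <- R2 - (8)*R1:  [ 0  1  0  |  2  1  0 ]
R3 <- R3 - (12)*R1:  [  0  -2   3  |   3   0   1 ]
R1 <- R1 - (-1)*R2:  [    1     0  -1/4  |   7/4     1     0 ]
R3 <- R3 - (-2)*R2:  [ 0  0  3  |  7  2  1 ]
R3 <- (1/3)*R3:  [   0    0    1  |  7/3  2/3  1/3 ]
R1 <- R1 - (-1/4)*R3:  [    1     0     0  |   7/3   7/6  1/12 ]
Right block of [I | A^{-1}] is the inverse:
[ 7/3  7/6  1/12 ]
[   2    1     0 ]
[ 7/3  2/3   1/3 ]

inverse = [7/3 7/6 1/12; 2 1 0; 7/3 2/3 1/3]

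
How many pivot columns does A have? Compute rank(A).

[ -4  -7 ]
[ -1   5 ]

rank(A) = 2

Row reduction:
R2 <- R2 - (1/4)*R1:  [    0  27/4 ]
Row echelon form:
[ -4    -7 ]
[  0  27/4 ]
Nonzero rows / pivot columns: 2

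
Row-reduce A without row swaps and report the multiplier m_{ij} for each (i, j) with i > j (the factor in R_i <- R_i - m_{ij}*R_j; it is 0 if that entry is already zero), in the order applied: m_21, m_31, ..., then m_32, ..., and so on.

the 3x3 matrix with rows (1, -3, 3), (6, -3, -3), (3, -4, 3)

Forward elimination:
R2 <- R2 - (6)*R1:  [   0   15  -21 ]
R3 <- R3 - (3)*R1:  [  0   5  -6 ]
R3 <- R3 - (1/3)*R2:  [ 0  0  1 ]
Multipliers (in order of application): m_{21} = 6, m_{31} = 3, m_{32} = 1/3

multipliers: 6, 3, 1/3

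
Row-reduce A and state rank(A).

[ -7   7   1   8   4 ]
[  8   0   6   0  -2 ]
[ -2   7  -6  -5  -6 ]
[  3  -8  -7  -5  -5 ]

rank(A) = 4

Row reduction:
R2 <- R2 - (-8/7)*R1:  [    0     8  50/7  64/7  18/7 ]
R3 <- R3 - (2/7)*R1:  [     0      5  -44/7  -51/7  -50/7 ]
R4 <- R4 - (-3/7)*R1:  [     0     -5  -46/7  -11/7  -23/7 ]
R3 <- R3 - (5/8)*R2:  [     0      0  -43/4    -13  -35/4 ]
R4 <- R4 - (-5/8)*R2:  [      0       0  -59/28    29/7  -47/28 ]
R4 <- R4 - (59/301)*R3:  [        0         0         0  2014/301    11/301 ]
Row echelon form:
[ -7  7      1         8       4 ]
[  0  8   50/7      64/7    18/7 ]
[  0  0  -43/4       -13   -35/4 ]
[  0  0      0  2014/301  11/301 ]
Nonzero rows / pivot columns: 4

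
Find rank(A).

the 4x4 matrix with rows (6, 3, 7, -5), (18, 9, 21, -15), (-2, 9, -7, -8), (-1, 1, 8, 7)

rank(A) = 3

Row reduction:
R2 <- R2 - (3)*R1:  [ 0  0  0  0 ]
R3 <- R3 - (-1/3)*R1:  [     0     10  -14/3  -29/3 ]
R4 <- R4 - (-1/6)*R1:  [    0   3/2  55/6  37/6 ]
R2 <-> R3   (pivot in column 2 was zero)
[ 6    3      7     -5 ]
[ 0   10  -14/3  -29/3 ]
[ 0    0      0      0 ]
[ 0  3/2   55/6   37/6 ]
R4 <- R4 - (3/20)*R2:  [      0       0  148/15  457/60 ]
R3 <-> R4   (pivot in column 3 was zero)
[ 6   3       7      -5 ]
[ 0  10   -14/3   -29/3 ]
[ 0   0  148/15  457/60 ]
[ 0   0       0       0 ]
Row echelon form:
[ 6   3       7      -5 ]
[ 0  10   -14/3   -29/3 ]
[ 0   0  148/15  457/60 ]
[ 0   0       0       0 ]
Nonzero rows / pivot columns: 3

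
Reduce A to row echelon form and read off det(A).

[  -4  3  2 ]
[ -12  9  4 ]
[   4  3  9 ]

det(A) = -48

Forward elimination:
R2 <- R2 - (3)*R1:  [  0   0  -2 ]
R3 <- R3 - (-1)*R1:  [  0   6  11 ]
R2 <-> R3   (pivot in column 2 was zero)
[ -4  3   2 ]
[  0  6  11 ]
[  0  0  -2 ]
Upper-triangular form:
[ -4  3   2 ]
[  0  6  11 ]
[  0  0  -2 ]
det(A) = (-1)^1 * (-4) * (6) * (-2) = -48  (1 row swap -> sign -1)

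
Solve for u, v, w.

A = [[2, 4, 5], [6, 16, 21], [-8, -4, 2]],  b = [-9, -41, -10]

(2, -2, -1)

Forward elimination on [A|b]:
R2 <- R2 - (3)*R1:  [   0    4    6  -14 ]
R3 <- R3 - (-4)*R1:  [   0   12   22  -46 ]
R3 <- R3 - (3)*R2:  [  0   0   4  -4 ]
Row echelon form:
[ 2  4  5  |   -9 ]
[ 0  4  6  |  -14 ]
[ 0  0  4  |   -4 ]
Back-substitution:
w = (-4) / 4 = -1
v = (-14 - (6)*(-1)) / 4 = -2
u = (-9 - (4)*(-2) - (5)*(-1)) / 2 = 2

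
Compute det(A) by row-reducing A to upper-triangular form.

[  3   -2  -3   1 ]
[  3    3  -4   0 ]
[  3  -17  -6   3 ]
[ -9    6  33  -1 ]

det(A) = 180

Forward elimination:
R2 <- R2 - (1)*R1:  [  0   5  -1  -1 ]
R3 <- R3 - (1)*R1:  [   0  -15   -3    2 ]
R4 <- R4 - (-3)*R1:  [  0   0  24   2 ]
R3 <- R3 - (-3)*R2:  [  0   0  -6  -1 ]
R4 <- R4 - (-4)*R3:  [  0   0   0  -2 ]
Upper-triangular form:
[ 3  -2  -3   1 ]
[ 0   5  -1  -1 ]
[ 0   0  -6  -1 ]
[ 0   0   0  -2 ]
det(A) = (-1)^0 * (3) * (5) * (-6) * (-2) = 180  (0 row swaps -> sign +1)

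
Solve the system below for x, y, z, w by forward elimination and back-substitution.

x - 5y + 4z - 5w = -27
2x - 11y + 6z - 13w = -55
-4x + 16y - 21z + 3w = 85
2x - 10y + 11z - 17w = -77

Forward elimination on [A|b]:
R2 <- R2 - (2)*R1:  [  0  -1  -2  -3  -1 ]
R3 <- R3 - (-4)*R1:  [   0   -4   -5  -17  -23 ]
R4 <- R4 - (2)*R1:  [   0    0    3   -7  -23 ]
R3 <- R3 - (4)*R2:  [   0    0    3   -5  -19 ]
R4 <- R4 - (1)*R3:  [  0   0   0  -2  -4 ]
Row echelon form:
[ 1  -5   4  -5  |  -27 ]
[ 0  -1  -2  -3  |   -1 ]
[ 0   0   3  -5  |  -19 ]
[ 0   0   0  -2  |   -4 ]
Back-substitution:
w = (-4) / -2 = 2
z = (-19 - (-5)*(2)) / 3 = -3
y = (-1 - (-2)*(-3) - (-3)*(2)) / -1 = 1
x = (-27 - (-5)*(1) - (4)*(-3) - (-5)*(2)) / 1 = 0

(0, 1, -3, 2)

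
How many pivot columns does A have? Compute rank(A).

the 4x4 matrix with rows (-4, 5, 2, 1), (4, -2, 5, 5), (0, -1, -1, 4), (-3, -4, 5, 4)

Row reduction:
R2 <- R2 - (-1)*R1:  [ 0  3  7  6 ]
R4 <- R4 - (3/4)*R1:  [     0  -31/4    7/2   13/4 ]
R3 <- R3 - (-1/3)*R2:  [   0    0  4/3    6 ]
R4 <- R4 - (-31/12)*R2:  [      0       0  259/12    75/4 ]
R4 <- R4 - (259/16)*R3:  [      0       0       0  -627/8 ]
Row echelon form:
[ -4  5    2       1 ]
[  0  3    7       6 ]
[  0  0  4/3       6 ]
[  0  0    0  -627/8 ]
Nonzero rows / pivot columns: 4

rank(A) = 4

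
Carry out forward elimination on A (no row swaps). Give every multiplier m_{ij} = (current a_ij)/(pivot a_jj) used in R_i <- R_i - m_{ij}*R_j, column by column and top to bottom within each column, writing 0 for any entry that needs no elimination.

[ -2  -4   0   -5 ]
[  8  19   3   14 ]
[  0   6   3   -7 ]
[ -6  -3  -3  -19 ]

Forward elimination:
R2 <- R2 - (-4)*R1:  [  0   3   3  -6 ]
R3: entry in column 1 is already 0 -> m_{31} = 0 (no row operation needed)
R4 <- R4 - (3)*R1:  [  0   9  -3  -4 ]
R3 <- R3 - (2)*R2:  [  0   0  -3   5 ]
R4 <- R4 - (3)*R2:  [   0    0  -12   14 ]
R4 <- R4 - (4)*R3:  [  0   0   0  -6 ]
Multipliers (in order of application): m_{21} = -4, m_{31} = 0, m_{41} = 3, m_{32} = 2, m_{42} = 3, m_{43} = 4

multipliers: -4, 0, 3, 2, 3, 4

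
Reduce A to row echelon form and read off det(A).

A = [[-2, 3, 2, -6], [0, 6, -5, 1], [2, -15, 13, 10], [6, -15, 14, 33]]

det(A) = 120

Forward elimination:
R3 <- R3 - (-1)*R1:  [   0  -12   15    4 ]
R4 <- R4 - (-3)*R1:  [  0  -6  20  15 ]
R3 <- R3 - (-2)*R2:  [ 0  0  5  6 ]
R4 <- R4 - (-1)*R2:  [  0   0  15  16 ]
R4 <- R4 - (3)*R3:  [  0   0   0  -2 ]
Upper-triangular form:
[ -2  3   2  -6 ]
[  0  6  -5   1 ]
[  0  0   5   6 ]
[  0  0   0  -2 ]
det(A) = (-1)^0 * (-2) * (6) * (5) * (-2) = 120  (0 row swaps -> sign +1)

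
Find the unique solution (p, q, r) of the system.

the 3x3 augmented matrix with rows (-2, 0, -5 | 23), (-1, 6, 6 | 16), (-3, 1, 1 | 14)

(-4, 5, -3)

Forward elimination on [A|b]:
R2 <- R2 - (1/2)*R1:  [    0     6  17/2   9/2 ]
R3 <- R3 - (3/2)*R1:  [     0      1   17/2  -41/2 ]
R3 <- R3 - (1/6)*R2:  [     0      0  85/12  -85/4 ]
Row echelon form:
[ -2  0     -5  |     23 ]
[  0  6   17/2  |    9/2 ]
[  0  0  85/12  |  -85/4 ]
Back-substitution:
r = (-85/4) / (85/12) = -3
q = (9/2 - (17/2)*(-3)) / 6 = 5
p = (23 - (-5)*(-3)) / -2 = -4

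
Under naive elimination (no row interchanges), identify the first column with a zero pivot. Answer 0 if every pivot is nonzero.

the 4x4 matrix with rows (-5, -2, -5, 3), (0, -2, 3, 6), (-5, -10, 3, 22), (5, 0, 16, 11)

Naive forward elimination:
R3 <- R3 - (1)*R1:  [  0  -8   8  19 ]
R4 <- R4 - (-1)*R1:  [  0  -2  11  14 ]
R3 <- R3 - (4)*R2:  [  0   0  -4  -5 ]
R4 <- R4 - (1)*R2:  [ 0  0  8  8 ]
R4 <- R4 - (-2)*R3:  [  0   0   0  -2 ]
All pivots nonzero; naive elimination completes without hitting a zero pivot.

first zero-pivot column = 0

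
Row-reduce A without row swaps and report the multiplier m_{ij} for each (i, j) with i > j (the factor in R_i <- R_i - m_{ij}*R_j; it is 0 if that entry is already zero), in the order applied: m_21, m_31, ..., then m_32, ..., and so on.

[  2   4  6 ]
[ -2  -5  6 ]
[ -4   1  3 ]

multipliers: -1, -2, -9

Forward elimination:
R2 <- R2 - (-1)*R1:  [  0  -1  12 ]
R3 <- R3 - (-2)*R1:  [  0   9  15 ]
R3 <- R3 - (-9)*R2:  [   0    0  123 ]
Multipliers (in order of application): m_{21} = -1, m_{31} = -2, m_{32} = -9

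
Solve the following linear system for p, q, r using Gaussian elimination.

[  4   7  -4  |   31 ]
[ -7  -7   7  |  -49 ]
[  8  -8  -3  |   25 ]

(3, 1, -3)

Forward elimination on [A|b]:
R2 <- R2 - (-7/4)*R1:  [    0  21/4     0  21/4 ]
R3 <- R3 - (2)*R1:  [   0  -22    5  -37 ]
R3 <- R3 - (-88/21)*R2:  [   0    0    5  -15 ]
Row echelon form:
[ 4     7  -4  |    31 ]
[ 0  21/4   0  |  21/4 ]
[ 0     0   5  |   -15 ]
Back-substitution:
r = (-15) / 5 = -3
q = (21/4) / (21/4) = 1
p = (31 - (7)*(1) - (-4)*(-3)) / 4 = 3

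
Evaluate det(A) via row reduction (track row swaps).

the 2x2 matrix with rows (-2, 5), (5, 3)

det(A) = -31

Forward elimination:
R2 <- R2 - (-5/2)*R1:  [    0  31/2 ]
Upper-triangular form:
[ -2     5 ]
[  0  31/2 ]
det(A) = (-1)^0 * (-2) * (31/2) = -31  (0 row swaps -> sign +1)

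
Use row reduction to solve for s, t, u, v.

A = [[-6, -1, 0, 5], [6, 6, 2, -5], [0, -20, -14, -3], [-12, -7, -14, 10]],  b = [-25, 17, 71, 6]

Forward elimination on [A|b]:
R2 <- R2 - (-1)*R1:  [  0   5   2   0  -8 ]
R4 <- R4 - (2)*R1:  [   0   -5  -14    0   56 ]
R3 <- R3 - (-4)*R2:  [  0   0  -6  -3  39 ]
R4 <- R4 - (-1)*R2:  [   0    0  -12    0   48 ]
R4 <- R4 - (2)*R3:  [   0    0    0    6  -30 ]
Row echelon form:
[ -6  -1   0   5  |  -25 ]
[  0   5   2   0  |   -8 ]
[  0   0  -6  -3  |   39 ]
[  0   0   0   6  |  -30 ]
Back-substitution:
v = (-30) / 6 = -5
u = (39 - (-3)*(-5)) / -6 = -4
t = (-8 - (2)*(-4)) / 5 = 0
s = (-25 - (-1)*(0) - (5)*(-5)) / -6 = 0

(0, 0, -4, -5)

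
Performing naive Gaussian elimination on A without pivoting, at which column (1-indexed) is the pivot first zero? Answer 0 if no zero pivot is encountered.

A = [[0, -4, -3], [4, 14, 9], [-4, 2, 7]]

Naive forward elimination:
Pivot entry (1,1) is zero but row 2 has 4 in column 1 -> naive elimination stops; a row interchange (e.g. R1 <-> R2) would be required here.

first zero-pivot column = 1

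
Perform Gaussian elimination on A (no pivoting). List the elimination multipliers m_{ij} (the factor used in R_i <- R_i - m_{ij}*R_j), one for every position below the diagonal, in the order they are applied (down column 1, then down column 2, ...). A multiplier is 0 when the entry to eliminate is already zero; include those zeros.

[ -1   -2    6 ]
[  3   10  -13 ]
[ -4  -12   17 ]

Forward elimination:
R2 <- R2 - (-3)*R1:  [ 0  4  5 ]
R3 <- R3 - (4)*R1:  [  0  -4  -7 ]
R3 <- R3 - (-1)*R2:  [  0   0  -2 ]
Multipliers (in order of application): m_{21} = -3, m_{31} = 4, m_{32} = -1

multipliers: -3, 4, -1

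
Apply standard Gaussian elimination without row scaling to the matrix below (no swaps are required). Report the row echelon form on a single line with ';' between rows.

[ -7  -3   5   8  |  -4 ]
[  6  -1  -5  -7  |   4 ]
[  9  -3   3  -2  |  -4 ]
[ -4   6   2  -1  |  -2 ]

REF = [-7 -3 5 8 -4; 0 -25/7 -5/7 -1/7 4/7; 0 0 54/5 214/25 -256/25; 0 0 0 -179/45 -34/45]

Forward elimination:
R2 <- R2 - (-6/7)*R1:  [     0  -25/7   -5/7   -1/7    4/7 ]
R3 <- R3 - (-9/7)*R1:  [     0  -48/7   66/7   58/7  -64/7 ]
R4 <- R4 - (4/7)*R1:  [     0   54/7   -6/7  -39/7    2/7 ]
R3 <- R3 - (48/25)*R2:  [       0        0     54/5   214/25  -256/25 ]
R4 <- R4 - (-54/25)*R2:  [       0        0    -12/5  -147/25    38/25 ]
R4 <- R4 - (-2/9)*R3:  [       0        0        0  -179/45   -34/45 ]
Row echelon form:
[ -7     -3     5        8  |       -4 ]
[  0  -25/7  -5/7     -1/7  |      4/7 ]
[  0      0  54/5   214/25  |  -256/25 ]
[  0      0     0  -179/45  |   -34/45 ]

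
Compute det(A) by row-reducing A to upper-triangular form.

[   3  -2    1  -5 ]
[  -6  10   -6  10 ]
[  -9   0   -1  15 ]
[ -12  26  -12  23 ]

det(A) = -108

Forward elimination:
R2 <- R2 - (-2)*R1:  [  0   6  -4   0 ]
R3 <- R3 - (-3)*R1:  [  0  -6   2   0 ]
R4 <- R4 - (-4)*R1:  [  0  18  -8   3 ]
R3 <- R3 - (-1)*R2:  [  0   0  -2   0 ]
R4 <- R4 - (3)*R2:  [ 0  0  4  3 ]
R4 <- R4 - (-2)*R3:  [ 0  0  0  3 ]
Upper-triangular form:
[ 3  -2   1  -5 ]
[ 0   6  -4   0 ]
[ 0   0  -2   0 ]
[ 0   0   0   3 ]
det(A) = (-1)^0 * (3) * (6) * (-2) * (3) = -108  (0 row swaps -> sign +1)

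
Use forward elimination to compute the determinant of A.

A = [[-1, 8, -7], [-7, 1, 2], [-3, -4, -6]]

det(A) = -603

Forward elimination:
R2 <- R2 - (7)*R1:  [   0  -55   51 ]
R3 <- R3 - (3)*R1:  [   0  -28   15 ]
R3 <- R3 - (28/55)*R2:  [       0        0  -603/55 ]
Upper-triangular form:
[ -1    8       -7 ]
[  0  -55       51 ]
[  0    0  -603/55 ]
det(A) = (-1)^0 * (-1) * (-55) * (-603/55) = -603  (0 row swaps -> sign +1)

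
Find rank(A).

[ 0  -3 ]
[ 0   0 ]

Row reduction:
Row echelon form:
[ 0  -3 ]
[ 0   0 ]
Nonzero rows / pivot columns: 1

rank(A) = 1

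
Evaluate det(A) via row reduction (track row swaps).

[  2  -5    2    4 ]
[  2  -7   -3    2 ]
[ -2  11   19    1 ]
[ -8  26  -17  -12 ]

Forward elimination:
R2 <- R2 - (1)*R1:  [  0  -2  -5  -2 ]
R3 <- R3 - (-1)*R1:  [  0   6  21   5 ]
R4 <- R4 - (-4)*R1:  [  0   6  -9   4 ]
R3 <- R3 - (-3)*R2:  [  0   0   6  -1 ]
R4 <- R4 - (-3)*R2:  [   0    0  -24   -2 ]
R4 <- R4 - (-4)*R3:  [  0   0   0  -6 ]
Upper-triangular form:
[ 2  -5   2   4 ]
[ 0  -2  -5  -2 ]
[ 0   0   6  -1 ]
[ 0   0   0  -6 ]
det(A) = (-1)^0 * (2) * (-2) * (6) * (-6) = 144  (0 row swaps -> sign +1)

det(A) = 144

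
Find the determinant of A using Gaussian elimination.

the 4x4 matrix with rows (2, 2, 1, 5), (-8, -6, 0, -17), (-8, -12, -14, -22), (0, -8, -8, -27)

Forward elimination:
R2 <- R2 - (-4)*R1:  [ 0  2  4  3 ]
R3 <- R3 - (-4)*R1:  [   0   -4  -10   -2 ]
R3 <- R3 - (-2)*R2:  [  0   0  -2   4 ]
R4 <- R4 - (-4)*R2:  [   0    0    8  -15 ]
R4 <- R4 - (-4)*R3:  [ 0  0  0  1 ]
Upper-triangular form:
[ 2  2   1  5 ]
[ 0  2   4  3 ]
[ 0  0  -2  4 ]
[ 0  0   0  1 ]
det(A) = (-1)^0 * (2) * (2) * (-2) * (1) = -8  (0 row swaps -> sign +1)

det(A) = -8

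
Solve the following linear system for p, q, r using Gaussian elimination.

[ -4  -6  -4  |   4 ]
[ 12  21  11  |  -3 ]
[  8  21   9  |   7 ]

Forward elimination on [A|b]:
R2 <- R2 - (-3)*R1:  [  0   3  -1   9 ]
R3 <- R3 - (-2)*R1:  [  0   9   1  15 ]
R3 <- R3 - (3)*R2:  [   0    0    4  -12 ]
Row echelon form:
[ -4  -6  -4  |    4 ]
[  0   3  -1  |    9 ]
[  0   0   4  |  -12 ]
Back-substitution:
r = (-12) / 4 = -3
q = (9 - (-1)*(-3)) / 3 = 2
p = (4 - (-6)*(2) - (-4)*(-3)) / -4 = -1

(-1, 2, -3)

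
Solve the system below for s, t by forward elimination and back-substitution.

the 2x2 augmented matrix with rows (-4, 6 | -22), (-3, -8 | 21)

Forward elimination on [A|b]:
R2 <- R2 - (3/4)*R1:  [     0  -25/2   75/2 ]
Row echelon form:
[ -4      6  |   -22 ]
[  0  -25/2  |  75/2 ]
Back-substitution:
t = (75/2) / (-25/2) = -3
s = (-22 - (6)*(-3)) / -4 = 1

(1, -3)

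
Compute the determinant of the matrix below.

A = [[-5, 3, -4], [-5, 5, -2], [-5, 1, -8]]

det(A) = 20

Forward elimination:
R2 <- R2 - (1)*R1:  [ 0  2  2 ]
R3 <- R3 - (1)*R1:  [  0  -2  -4 ]
R3 <- R3 - (-1)*R2:  [  0   0  -2 ]
Upper-triangular form:
[ -5  3  -4 ]
[  0  2   2 ]
[  0  0  -2 ]
det(A) = (-1)^0 * (-5) * (2) * (-2) = 20  (0 row swaps -> sign +1)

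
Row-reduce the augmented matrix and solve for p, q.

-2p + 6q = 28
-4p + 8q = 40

Forward elimination on [A|b]:
R2 <- R2 - (2)*R1:  [   0   -4  -16 ]
Row echelon form:
[ -2   6  |   28 ]
[  0  -4  |  -16 ]
Back-substitution:
q = (-16) / -4 = 4
p = (28 - (6)*(4)) / -2 = -2

(-2, 4)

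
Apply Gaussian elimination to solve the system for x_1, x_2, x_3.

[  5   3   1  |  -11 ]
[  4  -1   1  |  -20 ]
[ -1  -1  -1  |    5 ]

Forward elimination on [A|b]:
R2 <- R2 - (4/5)*R1:  [     0  -17/5    1/5  -56/5 ]
R3 <- R3 - (-1/5)*R1:  [    0  -2/5  -4/5  14/5 ]
R3 <- R3 - (2/17)*R2:  [      0       0  -14/17   70/17 ]
Row echelon form:
[ 5      3       1  |    -11 ]
[ 0  -17/5     1/5  |  -56/5 ]
[ 0      0  -14/17  |  70/17 ]
Back-substitution:
x_3 = (70/17) / (-14/17) = -5
x_2 = (-56/5 - (1/5)*(-5)) / (-17/5) = 3
x_1 = (-11 - (3)*(3) - (1)*(-5)) / 5 = -3

(-3, 3, -5)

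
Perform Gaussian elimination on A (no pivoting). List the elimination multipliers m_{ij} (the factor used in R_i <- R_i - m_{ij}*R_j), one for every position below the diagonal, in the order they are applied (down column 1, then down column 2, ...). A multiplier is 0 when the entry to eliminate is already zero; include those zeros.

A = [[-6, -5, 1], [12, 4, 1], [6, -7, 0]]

multipliers: -2, -1, 2

Forward elimination:
R2 <- R2 - (-2)*R1:  [  0  -6   3 ]
R3 <- R3 - (-1)*R1:  [   0  -12    1 ]
R3 <- R3 - (2)*R2:  [  0   0  -5 ]
Multipliers (in order of application): m_{21} = -2, m_{31} = -1, m_{32} = 2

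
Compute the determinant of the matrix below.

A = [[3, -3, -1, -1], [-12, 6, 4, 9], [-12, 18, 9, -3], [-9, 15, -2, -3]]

det(A) = 270

Forward elimination:
R2 <- R2 - (-4)*R1:  [  0  -6   0   5 ]
R3 <- R3 - (-4)*R1:  [  0   6   5  -7 ]
R4 <- R4 - (-3)*R1:  [  0   6  -5  -6 ]
R3 <- R3 - (-1)*R2:  [  0   0   5  -2 ]
R4 <- R4 - (-1)*R2:  [  0   0  -5  -1 ]
R4 <- R4 - (-1)*R3:  [  0   0   0  -3 ]
Upper-triangular form:
[ 3  -3  -1  -1 ]
[ 0  -6   0   5 ]
[ 0   0   5  -2 ]
[ 0   0   0  -3 ]
det(A) = (-1)^0 * (3) * (-6) * (5) * (-3) = 270  (0 row swaps -> sign +1)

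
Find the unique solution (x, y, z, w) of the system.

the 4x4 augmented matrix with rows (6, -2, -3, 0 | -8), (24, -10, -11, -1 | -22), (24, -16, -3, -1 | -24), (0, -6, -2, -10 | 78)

(-5, -5, -4, -4)

Forward elimination on [A|b]:
R2 <- R2 - (4)*R1:  [  0  -2   1  -1  10 ]
R3 <- R3 - (4)*R1:  [  0  -8   9  -1   8 ]
R3 <- R3 - (4)*R2:  [   0    0    5    3  -32 ]
R4 <- R4 - (3)*R2:  [  0   0  -5  -7  48 ]
R4 <- R4 - (-1)*R3:  [  0   0   0  -4  16 ]
Row echelon form:
[ 6  -2  -3   0  |   -8 ]
[ 0  -2   1  -1  |   10 ]
[ 0   0   5   3  |  -32 ]
[ 0   0   0  -4  |   16 ]
Back-substitution:
w = (16) / -4 = -4
z = (-32 - (3)*(-4)) / 5 = -4
y = (10 - (1)*(-4) - (-1)*(-4)) / -2 = -5
x = (-8 - (-2)*(-5) - (-3)*(-4)) / 6 = -5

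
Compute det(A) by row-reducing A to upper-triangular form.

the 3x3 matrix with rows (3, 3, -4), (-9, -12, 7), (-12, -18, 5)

Forward elimination:
R2 <- R2 - (-3)*R1:  [  0  -3  -5 ]
R3 <- R3 - (-4)*R1:  [   0   -6  -11 ]
R3 <- R3 - (2)*R2:  [  0   0  -1 ]
Upper-triangular form:
[ 3   3  -4 ]
[ 0  -3  -5 ]
[ 0   0  -1 ]
det(A) = (-1)^0 * (3) * (-3) * (-1) = 9  (0 row swaps -> sign +1)

det(A) = 9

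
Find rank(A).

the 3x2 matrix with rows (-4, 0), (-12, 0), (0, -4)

Row reduction:
R2 <- R2 - (3)*R1:  [ 0  0 ]
R2 <-> R3   (pivot in column 2 was zero)
[ -4   0 ]
[  0  -4 ]
[  0   0 ]
Row echelon form:
[ -4   0 ]
[  0  -4 ]
[  0   0 ]
Nonzero rows / pivot columns: 2

rank(A) = 2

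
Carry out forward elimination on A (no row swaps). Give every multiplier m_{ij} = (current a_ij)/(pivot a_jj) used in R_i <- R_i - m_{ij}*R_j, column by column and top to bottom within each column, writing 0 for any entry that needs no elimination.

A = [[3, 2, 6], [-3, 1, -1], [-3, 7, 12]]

Forward elimination:
R2 <- R2 - (-1)*R1:  [ 0  3  5 ]
R3 <- R3 - (-1)*R1:  [  0   9  18 ]
R3 <- R3 - (3)*R2:  [ 0  0  3 ]
Multipliers (in order of application): m_{21} = -1, m_{31} = -1, m_{32} = 3

multipliers: -1, -1, 3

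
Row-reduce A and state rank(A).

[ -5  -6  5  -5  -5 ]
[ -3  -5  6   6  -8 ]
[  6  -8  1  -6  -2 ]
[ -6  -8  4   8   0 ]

Row reduction:
R2 <- R2 - (3/5)*R1:  [    0  -7/5     3     9    -5 ]
R3 <- R3 - (-6/5)*R1:  [     0  -76/5      7    -12     -8 ]
R4 <- R4 - (6/5)*R1:  [    0  -4/5    -2    14     6 ]
R3 <- R3 - (76/7)*R2:  [      0       0  -179/7  -768/7   324/7 ]
R4 <- R4 - (4/7)*R2:  [     0      0  -26/7   62/7   62/7 ]
R4 <- R4 - (26/179)*R3:  [        0         0         0  4438/179   382/179 ]
Row echelon form:
[ -5    -6       5        -5       -5 ]
[  0  -7/5       3         9       -5 ]
[  0     0  -179/7    -768/7    324/7 ]
[  0     0       0  4438/179  382/179 ]
Nonzero rows / pivot columns: 4

rank(A) = 4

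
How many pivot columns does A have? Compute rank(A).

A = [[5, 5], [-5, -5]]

Row reduction:
R2 <- R2 - (-1)*R1:  [ 0  0 ]
Row echelon form:
[ 5  5 ]
[ 0  0 ]
Nonzero rows / pivot columns: 1

rank(A) = 1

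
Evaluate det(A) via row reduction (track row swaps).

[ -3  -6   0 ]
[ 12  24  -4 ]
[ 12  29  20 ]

Forward elimination:
R2 <- R2 - (-4)*R1:  [  0   0  -4 ]
R3 <- R3 - (-4)*R1:  [  0   5  20 ]
R2 <-> R3   (pivot in column 2 was zero)
[ -3  -6   0 ]
[  0   5  20 ]
[  0   0  -4 ]
Upper-triangular form:
[ -3  -6   0 ]
[  0   5  20 ]
[  0   0  -4 ]
det(A) = (-1)^1 * (-3) * (5) * (-4) = -60  (1 row swap -> sign -1)

det(A) = -60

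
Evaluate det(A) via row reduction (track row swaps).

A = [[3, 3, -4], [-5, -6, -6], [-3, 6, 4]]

det(A) = 342

Forward elimination:
R2 <- R2 - (-5/3)*R1:  [     0     -1  -38/3 ]
R3 <- R3 - (-1)*R1:  [ 0  9  0 ]
R3 <- R3 - (-9)*R2:  [    0     0  -114 ]
Upper-triangular form:
[ 3   3     -4 ]
[ 0  -1  -38/3 ]
[ 0   0   -114 ]
det(A) = (-1)^0 * (3) * (-1) * (-114) = 342  (0 row swaps -> sign +1)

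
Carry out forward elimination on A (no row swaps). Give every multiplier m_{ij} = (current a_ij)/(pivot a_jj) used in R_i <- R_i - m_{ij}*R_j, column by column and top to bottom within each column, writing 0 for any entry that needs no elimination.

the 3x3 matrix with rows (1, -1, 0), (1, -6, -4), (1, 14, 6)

multipliers: 1, 1, -3

Forward elimination:
R2 <- R2 - (1)*R1:  [  0  -5  -4 ]
R3 <- R3 - (1)*R1:  [  0  15   6 ]
R3 <- R3 - (-3)*R2:  [  0   0  -6 ]
Multipliers (in order of application): m_{21} = 1, m_{31} = 1, m_{32} = -3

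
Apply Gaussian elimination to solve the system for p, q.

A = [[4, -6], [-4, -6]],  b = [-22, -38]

Forward elimination on [A|b]:
R2 <- R2 - (-1)*R1:  [   0  -12  -60 ]
Row echelon form:
[ 4   -6  |  -22 ]
[ 0  -12  |  -60 ]
Back-substitution:
q = (-60) / -12 = 5
p = (-22 - (-6)*(5)) / 4 = 2

(2, 5)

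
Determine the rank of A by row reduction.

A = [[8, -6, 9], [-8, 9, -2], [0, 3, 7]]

Row reduction:
R2 <- R2 - (-1)*R1:  [ 0  3  7 ]
R3 <- R3 - (1)*R2:  [ 0  0  0 ]
Row echelon form:
[ 8  -6  9 ]
[ 0   3  7 ]
[ 0   0  0 ]
Nonzero rows / pivot columns: 2

rank(A) = 2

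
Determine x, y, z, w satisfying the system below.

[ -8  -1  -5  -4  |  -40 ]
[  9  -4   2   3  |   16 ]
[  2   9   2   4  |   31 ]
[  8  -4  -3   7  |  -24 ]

Forward elimination on [A|b]:
R2 <- R2 - (-9/8)*R1:  [     0  -41/8  -29/8   -3/2    -29 ]
R3 <- R3 - (-1/4)*R1:  [    0  35/4   3/4     3    21 ]
R4 <- R4 - (-1)*R1:  [   0   -5   -8    3  -64 ]
R3 <- R3 - (-70/41)*R2:  [        0         0   -223/41     18/41  -1169/41 ]
R4 <- R4 - (40/41)*R2:  [        0         0   -183/41    183/41  -1464/41 ]
R4 <- R4 - (183/223)*R3:  [         0          0          0    915/223  -2745/223 ]
Row echelon form:
[ -8     -1       -5       -4  |        -40 ]
[  0  -41/8    -29/8     -3/2  |        -29 ]
[  0      0  -223/41    18/41  |   -1169/41 ]
[  0      0        0  915/223  |  -2745/223 ]
Back-substitution:
w = (-2745/223) / (915/223) = -3
z = (-1169/41 - (18/41)*(-3)) / (-223/41) = 5
y = (-29 - (-29/8)*(5) - (-3/2)*(-3)) / (-41/8) = 3
x = (-40 - (-1)*(3) - (-5)*(5) - (-4)*(-3)) / -8 = 3

(3, 3, 5, -3)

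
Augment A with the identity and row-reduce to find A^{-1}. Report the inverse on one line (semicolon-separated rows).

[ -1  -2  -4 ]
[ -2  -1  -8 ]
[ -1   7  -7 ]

Gauss-Jordan on [A | I]:
R1 <- (1/-1)*R1:  [  1   2   4  |  -1   0   0 ]
R2 <- R2 - (-2)*R1:  [  0   3   0  |  -2   1   0 ]
R3 <- R3 - (-1)*R1:  [  0   9  -3  |  -1   0   1 ]
R2 <- (1/3)*R2:  [    0     1     0  |  -2/3   1/3     0 ]
R1 <- R1 - (2)*R2:  [    1     0     4  |   1/3  -2/3     0 ]
R3 <- R3 - (9)*R2:  [  0   0  -3  |   5  -3   1 ]
R3 <- (1/-3)*R3:  [    0     0     1  |  -5/3     1  -1/3 ]
R1 <- R1 - (4)*R3:  [     1      0      0  |      7  -14/3    4/3 ]
Right block of [I | A^{-1}] is the inverse:
[    7  -14/3   4/3 ]
[ -2/3    1/3     0 ]
[ -5/3      1  -1/3 ]

inverse = [7 -14/3 4/3; -2/3 1/3 0; -5/3 1 -1/3]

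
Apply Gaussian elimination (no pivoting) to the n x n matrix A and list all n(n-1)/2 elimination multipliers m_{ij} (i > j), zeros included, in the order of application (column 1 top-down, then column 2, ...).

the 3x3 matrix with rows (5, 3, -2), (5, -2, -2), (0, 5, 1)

Forward elimination:
R2 <- R2 - (1)*R1:  [  0  -5   0 ]
R3: entry in column 1 is already 0 -> m_{31} = 0 (no row operation needed)
R3 <- R3 - (-1)*R2:  [ 0  0  1 ]
Multipliers (in order of application): m_{21} = 1, m_{31} = 0, m_{32} = -1

multipliers: 1, 0, -1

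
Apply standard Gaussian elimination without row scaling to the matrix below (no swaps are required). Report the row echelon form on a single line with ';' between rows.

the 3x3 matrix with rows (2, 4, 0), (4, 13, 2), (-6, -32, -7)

Forward elimination:
R2 <- R2 - (2)*R1:  [ 0  5  2 ]
R3 <- R3 - (-3)*R1:  [   0  -20   -7 ]
R3 <- R3 - (-4)*R2:  [ 0  0  1 ]
Row echelon form:
[ 2  4  0 ]
[ 0  5  2 ]
[ 0  0  1 ]

REF = [2 4 0; 0 5 2; 0 0 1]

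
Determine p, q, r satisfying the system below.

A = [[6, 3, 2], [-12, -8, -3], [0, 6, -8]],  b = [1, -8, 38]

(1, 1, -4)

Forward elimination on [A|b]:
R2 <- R2 - (-2)*R1:  [  0  -2   1  -6 ]
R3 <- R3 - (-3)*R2:  [  0   0  -5  20 ]
Row echelon form:
[ 6   3   2  |   1 ]
[ 0  -2   1  |  -6 ]
[ 0   0  -5  |  20 ]
Back-substitution:
r = (20) / -5 = -4
q = (-6 - (1)*(-4)) / -2 = 1
p = (1 - (3)*(1) - (2)*(-4)) / 6 = 1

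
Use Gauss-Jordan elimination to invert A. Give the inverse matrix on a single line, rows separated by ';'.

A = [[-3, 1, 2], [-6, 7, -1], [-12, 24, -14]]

Gauss-Jordan on [A | I]:
R1 <- (1/-3)*R1:  [    1  -1/3  -2/3  |  -1/3     0     0 ]
R2 <- R2 - (-6)*R1:  [  0   5  -5  |  -2   1   0 ]
R3 <- R3 - (-12)*R1:  [   0   20  -22  |   -4    0    1 ]
R2 <- (1/5)*R2:  [    0     1    -1  |  -2/5   1/5     0 ]
R1 <- R1 - (-1/3)*R2:  [     1      0     -1  |  -7/15   1/15      0 ]
R3 <- R3 - (20)*R2:  [  0   0  -2  |   4  -4   1 ]
R3 <- (1/-2)*R3:  [    0     0     1  |    -2     2  -1/2 ]
R1 <- R1 - (-1)*R3:  [      1       0       0  |  -37/15   31/15    -1/2 ]
R2 <- R2 - (-1)*R3:  [     0      1      0  |  -12/5   11/5   -1/2 ]
Right block of [I | A^{-1}] is the inverse:
[ -37/15  31/15  -1/2 ]
[  -12/5   11/5  -1/2 ]
[     -2      2  -1/2 ]

inverse = [-37/15 31/15 -1/2; -12/5 11/5 -1/2; -2 2 -1/2]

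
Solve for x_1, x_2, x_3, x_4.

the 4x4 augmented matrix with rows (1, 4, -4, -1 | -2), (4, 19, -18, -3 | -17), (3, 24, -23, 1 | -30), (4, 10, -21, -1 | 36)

Forward elimination on [A|b]:
R2 <- R2 - (4)*R1:  [  0   3  -2   1  -9 ]
R3 <- R3 - (3)*R1:  [   0   12  -11    4  -24 ]
R4 <- R4 - (4)*R1:  [  0  -6  -5   3  44 ]
R3 <- R3 - (4)*R2:  [  0   0  -3   0  12 ]
R4 <- R4 - (-2)*R2:  [  0   0  -9   5  26 ]
R4 <- R4 - (3)*R3:  [   0    0    0    5  -10 ]
Row echelon form:
[ 1  4  -4  -1  |   -2 ]
[ 0  3  -2   1  |   -9 ]
[ 0  0  -3   0  |   12 ]
[ 0  0   0   5  |  -10 ]
Back-substitution:
x_4 = (-10) / 5 = -2
x_3 = (12) / -3 = -4
x_2 = (-9 - (-2)*(-4) - (1)*(-2)) / 3 = -5
x_1 = (-2 - (4)*(-5) - (-4)*(-4) - (-1)*(-2)) / 1 = 0

(0, -5, -4, -2)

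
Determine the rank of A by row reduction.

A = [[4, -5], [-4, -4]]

Row reduction:
R2 <- R2 - (-1)*R1:  [  0  -9 ]
Row echelon form:
[ 4  -5 ]
[ 0  -9 ]
Nonzero rows / pivot columns: 2

rank(A) = 2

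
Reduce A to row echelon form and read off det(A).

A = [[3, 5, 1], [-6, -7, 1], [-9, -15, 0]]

Forward elimination:
R2 <- R2 - (-2)*R1:  [ 0  3  3 ]
R3 <- R3 - (-3)*R1:  [ 0  0  3 ]
Upper-triangular form:
[ 3  5  1 ]
[ 0  3  3 ]
[ 0  0  3 ]
det(A) = (-1)^0 * (3) * (3) * (3) = 27  (0 row swaps -> sign +1)

det(A) = 27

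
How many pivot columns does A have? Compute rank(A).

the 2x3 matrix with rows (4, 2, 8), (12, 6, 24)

rank(A) = 1

Row reduction:
R2 <- R2 - (3)*R1:  [ 0  0  0 ]
Row echelon form:
[ 4  2  8 ]
[ 0  0  0 ]
Nonzero rows / pivot columns: 1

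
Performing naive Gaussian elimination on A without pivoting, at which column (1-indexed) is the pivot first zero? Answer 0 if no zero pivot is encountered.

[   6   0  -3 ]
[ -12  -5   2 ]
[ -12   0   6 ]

Naive forward elimination:
R2 <- R2 - (-2)*R1:  [  0  -5  -4 ]
R3 <- R3 - (-2)*R1:  [ 0  0  0 ]
Matrix at this point:
[ 6   0  -3 ]
[ 0  -5  -4 ]
[ 0   0   0 ]
Pivot entry (3,3) in the last row is zero and there are no rows below to swap with -> zero pivot in column 3 (A is singular).

first zero-pivot column = 3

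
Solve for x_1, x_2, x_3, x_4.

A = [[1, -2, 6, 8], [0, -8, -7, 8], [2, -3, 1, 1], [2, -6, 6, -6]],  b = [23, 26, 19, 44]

Forward elimination on [A|b]:
R3 <- R3 - (2)*R1:  [   0    1  -11  -15  -27 ]
R4 <- R4 - (2)*R1:  [   0   -2   -6  -22   -2 ]
R3 <- R3 - (-1/8)*R2:  [     0      0  -95/8    -14  -95/4 ]
R4 <- R4 - (1/4)*R2:  [     0      0  -17/4    -24  -17/2 ]
R4 <- R4 - (34/95)*R3:  [        0         0         0  -1804/95         0 ]
Row echelon form:
[ 1  -2      6         8  |     23 ]
[ 0  -8     -7         8  |     26 ]
[ 0   0  -95/8       -14  |  -95/4 ]
[ 0   0      0  -1804/95  |      0 ]
Back-substitution:
x_4 = (0) / (-1804/95) = 0
x_3 = (-95/4 - (-14)*(0)) / (-95/8) = 2
x_2 = (26 - (-7)*(2) - (8)*(0)) / -8 = -5
x_1 = (23 - (-2)*(-5) - (6)*(2) - (8)*(0)) / 1 = 1

(1, -5, 2, 0)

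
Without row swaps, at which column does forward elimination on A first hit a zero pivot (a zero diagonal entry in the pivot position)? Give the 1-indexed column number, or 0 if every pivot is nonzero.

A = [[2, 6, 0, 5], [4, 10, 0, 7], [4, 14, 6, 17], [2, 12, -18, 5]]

first zero-pivot column = 0

Naive forward elimination:
R2 <- R2 - (2)*R1:  [  0  -2   0  -3 ]
R3 <- R3 - (2)*R1:  [ 0  2  6  7 ]
R4 <- R4 - (1)*R1:  [   0    6  -18    0 ]
R3 <- R3 - (-1)*R2:  [ 0  0  6  4 ]
R4 <- R4 - (-3)*R2:  [   0    0  -18   -9 ]
R4 <- R4 - (-3)*R3:  [ 0  0  0  3 ]
All pivots nonzero; naive elimination completes without hitting a zero pivot.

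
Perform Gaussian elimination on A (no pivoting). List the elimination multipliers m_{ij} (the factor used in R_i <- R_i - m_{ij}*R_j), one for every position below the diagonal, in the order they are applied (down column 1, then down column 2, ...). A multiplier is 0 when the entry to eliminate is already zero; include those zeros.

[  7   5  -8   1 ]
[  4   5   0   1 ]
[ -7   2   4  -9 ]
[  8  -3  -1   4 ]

Forward elimination:
R2 <- R2 - (4/7)*R1:  [    0  15/7  32/7   3/7 ]
R3 <- R3 - (-1)*R1:  [  0   7  -4  -8 ]
R4 <- R4 - (8/7)*R1:  [     0  -61/7   57/7   20/7 ]
R3 <- R3 - (49/15)*R2:  [       0        0  -284/15    -47/5 ]
R4 <- R4 - (-61/15)*R2:  [      0       0  401/15    23/5 ]
R4 <- R4 - (-401/284)*R3:  [         0          0          0  -2463/284 ]
Multipliers (in order of application): m_{21} = 4/7, m_{31} = -1, m_{41} = 8/7, m_{32} = 49/15, m_{42} = -61/15, m_{43} = -401/284

multipliers: 4/7, -1, 8/7, 49/15, -61/15, -401/284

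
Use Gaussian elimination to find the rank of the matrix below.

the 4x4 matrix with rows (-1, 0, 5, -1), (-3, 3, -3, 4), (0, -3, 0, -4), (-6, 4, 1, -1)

rank(A) = 4

Row reduction:
R2 <- R2 - (3)*R1:  [   0    3  -18    7 ]
R4 <- R4 - (6)*R1:  [   0    4  -29    5 ]
R3 <- R3 - (-1)*R2:  [   0    0  -18    3 ]
R4 <- R4 - (4/3)*R2:  [     0      0     -5  -13/3 ]
R4 <- R4 - (5/18)*R3:  [     0      0      0  -31/6 ]
Row echelon form:
[ -1  0    5     -1 ]
[  0  3  -18      7 ]
[  0  0  -18      3 ]
[  0  0    0  -31/6 ]
Nonzero rows / pivot columns: 4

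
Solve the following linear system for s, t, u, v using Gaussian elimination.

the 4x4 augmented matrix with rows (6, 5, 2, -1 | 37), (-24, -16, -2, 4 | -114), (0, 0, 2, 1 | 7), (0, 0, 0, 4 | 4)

Forward elimination on [A|b]:
R2 <- R2 - (-4)*R1:  [  0   4   6   0  34 ]
Row echelon form:
[ 6  5  2  -1  |  37 ]
[ 0  4  6   0  |  34 ]
[ 0  0  2   1  |   7 ]
[ 0  0  0   4  |   4 ]
Back-substitution:
v = (4) / 4 = 1
u = (7 - (1)*(1)) / 2 = 3
t = (34 - (6)*(3)) / 4 = 4
s = (37 - (5)*(4) - (2)*(3) - (-1)*(1)) / 6 = 2

(2, 4, 3, 1)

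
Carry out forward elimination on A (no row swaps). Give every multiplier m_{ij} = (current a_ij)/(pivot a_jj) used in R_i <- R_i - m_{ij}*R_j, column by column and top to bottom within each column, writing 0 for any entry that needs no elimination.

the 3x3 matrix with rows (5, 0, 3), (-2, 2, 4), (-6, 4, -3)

multipliers: -2/5, -6/5, 2

Forward elimination:
R2 <- R2 - (-2/5)*R1:  [    0     2  26/5 ]
R3 <- R3 - (-6/5)*R1:  [   0    4  3/5 ]
R3 <- R3 - (2)*R2:  [     0      0  -49/5 ]
Multipliers (in order of application): m_{21} = -2/5, m_{31} = -6/5, m_{32} = 2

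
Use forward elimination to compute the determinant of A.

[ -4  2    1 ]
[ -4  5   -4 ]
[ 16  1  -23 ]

det(A) = 48

Forward elimination:
R2 <- R2 - (1)*R1:  [  0   3  -5 ]
R3 <- R3 - (-4)*R1:  [   0    9  -19 ]
R3 <- R3 - (3)*R2:  [  0   0  -4 ]
Upper-triangular form:
[ -4  2   1 ]
[  0  3  -5 ]
[  0  0  -4 ]
det(A) = (-1)^0 * (-4) * (3) * (-4) = 48  (0 row swaps -> sign +1)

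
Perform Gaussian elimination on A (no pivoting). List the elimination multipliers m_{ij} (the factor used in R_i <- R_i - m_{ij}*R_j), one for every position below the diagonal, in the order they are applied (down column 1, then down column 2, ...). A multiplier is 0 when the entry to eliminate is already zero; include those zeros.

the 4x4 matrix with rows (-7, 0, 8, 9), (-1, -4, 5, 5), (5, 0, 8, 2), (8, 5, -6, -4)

Forward elimination:
R2 <- R2 - (1/7)*R1:  [    0    -4  27/7  26/7 ]
R3 <- R3 - (-5/7)*R1:  [    0     0  96/7  59/7 ]
R4 <- R4 - (-8/7)*R1:  [    0     5  22/7  44/7 ]
R3: entry in column 2 is already 0 -> m_{32} = 0 (no row operation needed)
R4 <- R4 - (-5/4)*R2:  [      0       0  223/28  153/14 ]
R4 <- R4 - (223/384)*R3:  [        0         0         0  2317/384 ]
Multipliers (in order of application): m_{21} = 1/7, m_{31} = -5/7, m_{41} = -8/7, m_{32} = 0, m_{42} = -5/4, m_{43} = 223/384

multipliers: 1/7, -5/7, -8/7, 0, -5/4, 223/384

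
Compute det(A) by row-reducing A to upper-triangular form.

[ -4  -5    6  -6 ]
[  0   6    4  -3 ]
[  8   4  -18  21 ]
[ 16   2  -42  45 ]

det(A) = -288

Forward elimination:
R3 <- R3 - (-2)*R1:  [  0  -6  -6   9 ]
R4 <- R4 - (-4)*R1:  [   0  -18  -18   21 ]
R3 <- R3 - (-1)*R2:  [  0   0  -2   6 ]
R4 <- R4 - (-3)*R2:  [  0   0  -6  12 ]
R4 <- R4 - (3)*R3:  [  0   0   0  -6 ]
Upper-triangular form:
[ -4  -5   6  -6 ]
[  0   6   4  -3 ]
[  0   0  -2   6 ]
[  0   0   0  -6 ]
det(A) = (-1)^0 * (-4) * (6) * (-2) * (-6) = -288  (0 row swaps -> sign +1)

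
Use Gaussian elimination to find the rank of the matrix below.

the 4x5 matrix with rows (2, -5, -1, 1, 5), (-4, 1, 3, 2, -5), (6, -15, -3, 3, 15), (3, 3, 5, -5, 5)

rank(A) = 3

Row reduction:
R2 <- R2 - (-2)*R1:  [  0  -9   1   4   5 ]
R3 <- R3 - (3)*R1:  [ 0  0  0  0  0 ]
R4 <- R4 - (3/2)*R1:  [     0   21/2   13/2  -13/2   -5/2 ]
R4 <- R4 - (-7/6)*R2:  [     0      0   23/3  -11/6   10/3 ]
R3 <-> R4   (pivot in column 3 was zero)
[ 2  -5    -1      1     5 ]
[ 0  -9     1      4     5 ]
[ 0   0  23/3  -11/6  10/3 ]
[ 0   0     0      0     0 ]
Row echelon form:
[ 2  -5    -1      1     5 ]
[ 0  -9     1      4     5 ]
[ 0   0  23/3  -11/6  10/3 ]
[ 0   0     0      0     0 ]
Nonzero rows / pivot columns: 3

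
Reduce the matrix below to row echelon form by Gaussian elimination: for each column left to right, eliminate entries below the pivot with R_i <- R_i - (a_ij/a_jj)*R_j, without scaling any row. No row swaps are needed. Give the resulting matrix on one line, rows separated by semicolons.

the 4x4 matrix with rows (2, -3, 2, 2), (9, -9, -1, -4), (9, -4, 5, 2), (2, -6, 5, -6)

Forward elimination:
R2 <- R2 - (9/2)*R1:  [   0  9/2  -10  -13 ]
R3 <- R3 - (9/2)*R1:  [    0  19/2    -4    -7 ]
R4 <- R4 - (1)*R1:  [  0  -3   3  -8 ]
R3 <- R3 - (19/9)*R2:  [     0      0  154/9  184/9 ]
R4 <- R4 - (-2/3)*R2:  [     0      0  -11/3  -50/3 ]
R4 <- R4 - (-3/14)*R3:  [     0      0      0  -86/7 ]
Row echelon form:
[ 2   -3      2      2 ]
[ 0  9/2    -10    -13 ]
[ 0    0  154/9  184/9 ]
[ 0    0      0  -86/7 ]

REF = [2 -3 2 2; 0 9/2 -10 -13; 0 0 154/9 184/9; 0 0 0 -86/7]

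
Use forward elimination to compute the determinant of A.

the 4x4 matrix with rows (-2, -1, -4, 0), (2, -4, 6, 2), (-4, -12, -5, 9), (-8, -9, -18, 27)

Forward elimination:
R2 <- R2 - (-1)*R1:  [  0  -5   2   2 ]
R3 <- R3 - (2)*R1:  [   0  -10    3    9 ]
R4 <- R4 - (4)*R1:  [  0  -5  -2  27 ]
R3 <- R3 - (2)*R2:  [  0   0  -1   5 ]
R4 <- R4 - (1)*R2:  [  0   0  -4  25 ]
R4 <- R4 - (4)*R3:  [ 0  0  0  5 ]
Upper-triangular form:
[ -2  -1  -4  0 ]
[  0  -5   2  2 ]
[  0   0  -1  5 ]
[  0   0   0  5 ]
det(A) = (-1)^0 * (-2) * (-5) * (-1) * (5) = -50  (0 row swaps -> sign +1)

det(A) = -50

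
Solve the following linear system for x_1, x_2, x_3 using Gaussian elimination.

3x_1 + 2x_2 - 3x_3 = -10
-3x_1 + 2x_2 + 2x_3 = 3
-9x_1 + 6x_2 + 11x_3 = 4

Forward elimination on [A|b]:
R2 <- R2 - (-1)*R1:  [  0   4  -1  -7 ]
R3 <- R3 - (-3)*R1:  [   0   12    2  -26 ]
R3 <- R3 - (3)*R2:  [  0   0   5  -5 ]
Row echelon form:
[ 3  2  -3  |  -10 ]
[ 0  4  -1  |   -7 ]
[ 0  0   5  |   -5 ]
Back-substitution:
x_3 = (-5) / 5 = -1
x_2 = (-7 - (-1)*(-1)) / 4 = -2
x_1 = (-10 - (2)*(-2) - (-3)*(-1)) / 3 = -3

(-3, -2, -1)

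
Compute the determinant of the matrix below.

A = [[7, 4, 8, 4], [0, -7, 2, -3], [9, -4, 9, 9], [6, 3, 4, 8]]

det(A) = -227

Forward elimination:
R3 <- R3 - (9/7)*R1:  [     0  -64/7   -9/7   27/7 ]
R4 <- R4 - (6/7)*R1:  [     0   -3/7  -20/7   32/7 ]
R3 <- R3 - (64/49)*R2:  [       0        0  -191/49   381/49 ]
R4 <- R4 - (3/49)*R2:  [       0        0  -146/49   233/49 ]
R4 <- R4 - (146/191)*R3:  [        0         0         0  -227/191 ]
Upper-triangular form:
[ 7   4        8         4 ]
[ 0  -7        2        -3 ]
[ 0   0  -191/49    381/49 ]
[ 0   0        0  -227/191 ]
det(A) = (-1)^0 * (7) * (-7) * (-191/49) * (-227/191) = -227  (0 row swaps -> sign +1)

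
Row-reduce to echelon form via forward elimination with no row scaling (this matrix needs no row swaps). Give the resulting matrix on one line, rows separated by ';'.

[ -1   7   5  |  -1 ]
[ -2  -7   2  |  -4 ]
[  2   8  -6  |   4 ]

Forward elimination:
R2 <- R2 - (2)*R1:  [   0  -21   -8   -2 ]
R3 <- R3 - (-2)*R1:  [  0  22   4   2 ]
R3 <- R3 - (-22/21)*R2:  [      0       0  -92/21   -2/21 ]
Row echelon form:
[ -1    7       5  |     -1 ]
[  0  -21      -8  |     -2 ]
[  0    0  -92/21  |  -2/21 ]

REF = [-1 7 5 -1; 0 -21 -8 -2; 0 0 -92/21 -2/21]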